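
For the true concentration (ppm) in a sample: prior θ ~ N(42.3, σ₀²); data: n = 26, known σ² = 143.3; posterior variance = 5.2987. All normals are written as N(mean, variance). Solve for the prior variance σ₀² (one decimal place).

σ₀² = 137.2

For the Normal–Normal model with known σ², precisions add: τ_n = τ₀ + n/σ².
So 1/σ₀² = 1/5.2987 − 26/143.3 = 0.188726 − 0.181438 = 0.007288.
Hence σ₀² = 1/0.007288 ≈ 137.2.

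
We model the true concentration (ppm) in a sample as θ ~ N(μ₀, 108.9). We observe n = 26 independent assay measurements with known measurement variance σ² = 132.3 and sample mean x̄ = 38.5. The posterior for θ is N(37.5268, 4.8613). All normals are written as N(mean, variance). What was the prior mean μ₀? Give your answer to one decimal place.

With known observation variance, the Normal–Normal posterior has precision τ_n = τ₀ + n/σ² and mean μ_n = (τ₀μ₀ + (n/σ²)x̄)/τ_n.
Here τ₀ = 1/108.9 = 0.009183 and τ_data = 26/132.3 = 0.196523, so τ_n = 0.205706.
Rearranging for μ₀: μ₀ = (μ_n·τ_n − τ_data·x̄)/τ₀ = (37.5268·0.205706 − 0.196523·38.5) / 0.009183 = 0.153352/0.009183 ≈ 16.7.

μ₀ = 16.7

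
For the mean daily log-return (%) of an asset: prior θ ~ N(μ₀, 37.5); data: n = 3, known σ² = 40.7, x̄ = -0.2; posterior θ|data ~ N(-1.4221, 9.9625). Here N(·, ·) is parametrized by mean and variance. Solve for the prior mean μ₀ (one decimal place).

μ₀ = -4.8

With known observation variance, the Normal–Normal posterior has precision τ_n = τ₀ + n/σ² and mean μ_n = (τ₀μ₀ + (n/σ²)x̄)/τ_n.
Here τ₀ = 1/37.5 = 0.026667 and τ_data = 3/40.7 = 0.073710, so τ_n = 0.100377.
Rearranging for μ₀: μ₀ = (μ_n·τ_n − τ_data·x̄)/τ₀ = (-1.4221·0.100377 − 0.073710·-0.2) / 0.026667 = -0.128004/0.026667 ≈ -4.8.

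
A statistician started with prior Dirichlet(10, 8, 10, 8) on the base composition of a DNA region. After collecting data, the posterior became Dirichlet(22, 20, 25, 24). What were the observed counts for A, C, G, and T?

For a Dirichlet(α) prior with multinomial counts c, the posterior is Dirichlet(α + c) componentwise.
Counts are posterior − prior componentwise: 22−10=12, 20−8=12, 25−10=15, 24−8=16.

counts (12, 12, 15, 16)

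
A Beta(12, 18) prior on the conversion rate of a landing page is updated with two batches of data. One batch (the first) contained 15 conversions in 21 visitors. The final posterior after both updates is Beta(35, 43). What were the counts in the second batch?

8 conversions and 19 bounces

Because Beta–binomial updating is additive in the counts, the combined data contributed (α_post−α_prior, β_post−β_prior) successes and failures.
Total across both batches: 35−12=23 conversions, 43−18=25 bounces.
Subtract the first batch: 23−15=8 conversions and 25−6=19 bounces.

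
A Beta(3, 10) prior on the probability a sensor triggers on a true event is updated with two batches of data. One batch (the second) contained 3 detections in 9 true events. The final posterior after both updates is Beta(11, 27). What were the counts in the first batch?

Because Beta–binomial updating is additive in the counts, the combined data contributed (α_post−α_prior, β_post−β_prior) successes and failures.
Total across both batches: 11−3=8 detections, 27−10=17 misses.
Subtract the second batch: 8−3=5 detections and 17−6=11 misses.

5 detections and 11 misses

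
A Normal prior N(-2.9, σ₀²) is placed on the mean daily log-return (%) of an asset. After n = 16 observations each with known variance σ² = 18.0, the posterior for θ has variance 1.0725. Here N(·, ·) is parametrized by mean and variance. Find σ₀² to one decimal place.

σ₀² = 23.0

For the Normal–Normal model with known σ², precisions add: τ_n = τ₀ + n/σ².
So 1/σ₀² = 1/1.0725 − 16/18.0 = 0.932401 − 0.888889 = 0.043512.
Hence σ₀² = 1/0.043512 ≈ 23.0.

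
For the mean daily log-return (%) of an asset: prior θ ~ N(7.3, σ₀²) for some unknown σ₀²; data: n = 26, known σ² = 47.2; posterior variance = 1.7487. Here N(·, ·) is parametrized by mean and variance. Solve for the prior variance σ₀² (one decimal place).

Posterior precision equals prior precision plus data precision: 1/σ_n² = 1/σ₀² + n/σ².
So 1/σ₀² = 1/1.7487 − 26/47.2 = 0.571853 − 0.550847 = 0.021006.
Hence σ₀² = 1/0.021006 ≈ 47.6.

σ₀² = 47.6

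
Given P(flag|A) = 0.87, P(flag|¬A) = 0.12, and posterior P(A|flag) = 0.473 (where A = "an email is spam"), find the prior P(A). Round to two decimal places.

In odds form, posterior odds = prior odds × likelihood ratio, so prior odds = posterior odds ÷ LR.
Posterior odds = 0.473/(1−0.473) = 0.8975. LR = 0.87/0.12 = 7.2500.
Prior odds = 0.8975/7.2500 = 0.1238, so P(A) = 0.1238/(1+0.1238) ≈ 0.11.

P(A) = 0.11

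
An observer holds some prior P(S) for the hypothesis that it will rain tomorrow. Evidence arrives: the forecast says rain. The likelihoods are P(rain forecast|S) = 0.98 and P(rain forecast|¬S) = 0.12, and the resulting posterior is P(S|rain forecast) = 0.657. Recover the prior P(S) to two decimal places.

P(S) = 0.19

In odds form, posterior odds = prior odds × likelihood ratio, so prior odds = posterior odds ÷ LR.
Posterior odds = 0.657/(1−0.657) = 1.9155. LR = 0.98/0.12 = 8.1667.
Prior odds = 1.9155/8.1667 = 0.2346, so P(S) = 0.2346/(1+0.2346) ≈ 0.19.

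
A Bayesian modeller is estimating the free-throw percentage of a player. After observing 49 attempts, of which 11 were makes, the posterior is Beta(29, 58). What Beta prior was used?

A Beta(α, β) prior with s successes and f failures in binomial data gives a Beta(α+s, β+f) posterior.
Subtract the data counts: 29−11=18, 58−38=20.

Beta(18, 20)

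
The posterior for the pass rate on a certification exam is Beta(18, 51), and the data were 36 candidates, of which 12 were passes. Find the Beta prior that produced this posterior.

A Beta(a, b) prior with s successes and f failures in binomial data gives a Beta(a+s, b+f) posterior.
So a = 18 − 12 = 6 and b = 51 − 24 = 27.

Beta(6, 27)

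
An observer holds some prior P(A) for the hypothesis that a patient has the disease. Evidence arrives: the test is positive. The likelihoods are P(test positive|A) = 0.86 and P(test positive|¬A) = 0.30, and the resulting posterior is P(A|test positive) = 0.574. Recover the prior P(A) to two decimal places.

P(A) = 0.32

Bayes' rule in odds form gives O(A|E) = O(A)·[P(E|A)/P(E|¬A)], hence O(A) = O(A|E)/LR.
Posterior odds = 0.574/(1−0.574) = 1.3474. LR = 0.86/0.30 = 2.8667.
Prior odds = 1.3474/2.8667 = 0.4700, so P(A) = 0.4700/(1+0.4700) ≈ 0.32.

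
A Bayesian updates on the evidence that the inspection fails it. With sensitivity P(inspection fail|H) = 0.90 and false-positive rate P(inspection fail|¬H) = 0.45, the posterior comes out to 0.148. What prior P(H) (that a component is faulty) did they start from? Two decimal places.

In odds form, posterior odds = prior odds × likelihood ratio, so prior odds = posterior odds ÷ LR.
Posterior odds = 0.148/(1−0.148) = 0.1737. LR = 0.90/0.45 = 2.0000.
Prior odds = 0.1737/2.0000 = 0.0868, so P(H) = 0.0868/(1+0.0868) ≈ 0.08.

P(H) = 0.08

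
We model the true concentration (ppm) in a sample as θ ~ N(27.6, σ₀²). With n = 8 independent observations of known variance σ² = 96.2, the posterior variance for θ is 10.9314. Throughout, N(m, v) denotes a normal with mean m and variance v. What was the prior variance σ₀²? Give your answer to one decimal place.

σ₀² = 120.2

For the Normal–Normal model with known σ², precisions add: τ_n = τ₀ + n/σ².
So 1/σ₀² = 1/10.9314 − 8/96.2 = 0.091480 − 0.083160 = 0.008320.
Hence σ₀² = 1/0.008320 ≈ 120.2.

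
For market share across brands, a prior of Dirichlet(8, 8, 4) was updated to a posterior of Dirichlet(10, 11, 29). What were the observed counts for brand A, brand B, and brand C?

For a Dirichlet(α) prior with multinomial counts c, the posterior is Dirichlet(α + c) componentwise.
Counts are posterior − prior componentwise: 10−8=2, 11−8=3, 29−4=25.

counts (2, 3, 25)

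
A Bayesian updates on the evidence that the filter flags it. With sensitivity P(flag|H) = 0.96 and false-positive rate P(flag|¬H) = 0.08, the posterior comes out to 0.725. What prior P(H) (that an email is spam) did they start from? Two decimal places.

P(H) = 0.18

Bayes' rule in odds form gives O(H|E) = O(H)·[P(E|H)/P(E|¬H)], hence O(H) = O(H|E)/LR.
Posterior odds = 0.725/(1−0.725) = 2.6364. LR = 0.96/0.08 = 12.0000.
Prior odds = 2.6364/12.0000 = 0.2197, so P(H) = 0.2197/(1+0.2197) ≈ 0.18.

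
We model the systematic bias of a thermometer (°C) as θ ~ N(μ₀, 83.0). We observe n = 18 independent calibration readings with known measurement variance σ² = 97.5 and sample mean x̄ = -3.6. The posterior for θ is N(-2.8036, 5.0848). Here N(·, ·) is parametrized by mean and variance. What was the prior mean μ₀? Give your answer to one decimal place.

With known observation variance, the Normal–Normal posterior has precision τ_n = τ₀ + n/σ² and mean μ_n = (τ₀μ₀ + (n/σ²)x̄)/τ_n.
Here τ₀ = 1/83.0 = 0.012048 and τ_data = 18/97.5 = 0.184615, so τ_n = 0.196663.
Rearranging for μ₀: μ₀ = (μ_n·τ_n − τ_data·x̄)/τ₀ = (-2.8036·0.196663 − 0.184615·-3.6) / 0.012048 = 0.113250/0.012048 ≈ 9.4.

μ₀ = 9.4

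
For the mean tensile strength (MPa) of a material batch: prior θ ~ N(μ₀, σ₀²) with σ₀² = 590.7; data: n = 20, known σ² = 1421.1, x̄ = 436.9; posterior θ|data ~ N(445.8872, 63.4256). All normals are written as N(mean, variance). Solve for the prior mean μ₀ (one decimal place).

μ₀ = 520.6

With known observation variance, the Normal–Normal posterior has precision τ_n = τ₀ + n/σ² and mean μ_n = (τ₀μ₀ + (n/σ²)x̄)/τ_n.
Here τ₀ = 1/590.7 = 0.001693 and τ_data = 20/1421.1 = 0.014074, so τ_n = 0.015767.
Rearranging for μ₀: μ₀ = (μ_n·τ_n − τ_data·x̄)/τ₀ = (445.8872·0.015767 − 0.014074·436.9) / 0.001693 = 0.881373/0.001693 ≈ 520.6.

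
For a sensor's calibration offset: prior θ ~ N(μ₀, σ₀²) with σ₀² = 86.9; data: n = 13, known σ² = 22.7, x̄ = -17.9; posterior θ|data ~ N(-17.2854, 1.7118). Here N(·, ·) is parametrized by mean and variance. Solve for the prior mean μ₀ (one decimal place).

The posterior mean is a precision-weighted average: μ_n = (τ₀μ₀ + τ_data·x̄)/(τ₀+τ_data), with τ₀=1/σ₀² and τ_data=n/σ².
Here τ₀ = 1/86.9 = 0.011507 and τ_data = 13/22.7 = 0.572687, so τ_n = 0.584194.
Rearranging for μ₀: μ₀ = (μ_n·τ_n − τ_data·x̄)/τ₀ = (-17.2854·0.584194 − 0.572687·-17.9) / 0.011507 = 0.153070/0.011507 ≈ 13.3.

μ₀ = 13.3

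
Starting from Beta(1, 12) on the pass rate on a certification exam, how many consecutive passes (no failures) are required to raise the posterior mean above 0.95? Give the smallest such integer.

k = 228

After k passes and 0 failures the posterior is Beta(1+k, 12), with mean (1+k)/(1+12+k).
Set (1+k)/(13+k) > 0.95 and solve: k > (0.95·13 − 1)/(1 − 0.95) = 227.000.
The smallest integer exceeding 227.000 is 228, and checking k=228: (229)/(241) = 0.9502 > 0.95.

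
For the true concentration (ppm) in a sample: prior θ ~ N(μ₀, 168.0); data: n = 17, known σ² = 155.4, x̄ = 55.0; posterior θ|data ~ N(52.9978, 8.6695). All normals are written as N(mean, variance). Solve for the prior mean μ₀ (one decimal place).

μ₀ = 16.2

With known observation variance, the Normal–Normal posterior has precision τ_n = τ₀ + n/σ² and mean μ_n = (τ₀μ₀ + (n/σ²)x̄)/τ_n.
Here τ₀ = 1/168.0 = 0.005952 and τ_data = 17/155.4 = 0.109395, so τ_n = 0.115347.
Rearranging for μ₀: μ₀ = (μ_n·τ_n − τ_data·x̄)/τ₀ = (52.9978·0.115347 − 0.109395·55.0) / 0.005952 = 0.096412/0.005952 ≈ 16.2.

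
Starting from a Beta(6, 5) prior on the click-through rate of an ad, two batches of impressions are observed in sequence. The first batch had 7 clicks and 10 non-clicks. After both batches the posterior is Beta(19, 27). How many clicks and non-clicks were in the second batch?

Because Beta–binomial updating is additive in the counts, the combined data contributed (α_post−α_prior, β_post−β_prior) successes and failures.
Total across both batches: 19−6=13 clicks, 27−5=22 non-clicks.
Subtract the first batch: 13−7=6 clicks and 22−10=12 non-clicks.

6 clicks and 12 non-clicks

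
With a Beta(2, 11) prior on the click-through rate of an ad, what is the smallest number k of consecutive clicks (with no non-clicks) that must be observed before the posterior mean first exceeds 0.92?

k = 125

After k clicks and 0 non-clicks the posterior is Beta(2+k, 11), with mean (2+k)/(2+11+k).
Set (2+k)/(13+k) > 0.92 and solve: k > (0.92·13 − 2)/(1 − 0.92) = 124.500.
The smallest integer exceeding 124.500 is 125, and checking k=125: (127)/(138) = 0.9203 > 0.92.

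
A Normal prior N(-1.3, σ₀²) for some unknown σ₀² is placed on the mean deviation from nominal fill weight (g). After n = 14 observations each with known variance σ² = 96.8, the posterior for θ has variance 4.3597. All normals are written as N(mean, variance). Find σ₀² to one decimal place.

For the Normal–Normal model with known σ², precisions add: τ_n = τ₀ + n/σ².
So 1/σ₀² = 1/4.3597 − 14/96.8 = 0.229374 − 0.144628 = 0.084746.
Hence σ₀² = 1/0.084746 ≈ 11.8.

σ₀² = 11.8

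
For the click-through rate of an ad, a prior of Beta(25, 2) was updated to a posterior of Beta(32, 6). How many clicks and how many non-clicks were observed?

Under Beta–binomial conjugacy the posterior parameters are (a+s, b+f).
So s = 32 − 25 = 7 and f = 6 − 2 = 4.

7 clicks and 4 non-clicks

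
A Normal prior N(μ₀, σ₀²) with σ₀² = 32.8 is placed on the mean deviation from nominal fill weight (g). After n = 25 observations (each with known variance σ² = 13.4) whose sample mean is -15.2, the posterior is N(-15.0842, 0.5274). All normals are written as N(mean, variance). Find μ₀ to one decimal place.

μ₀ = -8.0

With known observation variance, the Normal–Normal posterior has precision τ_n = τ₀ + n/σ² and mean μ_n = (τ₀μ₀ + (n/σ²)x̄)/τ_n.
Here τ₀ = 1/32.8 = 0.030488 and τ_data = 25/13.4 = 1.865672, so τ_n = 1.896160.
Rearranging for μ₀: μ₀ = (μ_n·τ_n − τ_data·x̄)/τ₀ = (-15.0842·1.896160 − 1.865672·-15.2) / 0.030488 = -0.243842/0.030488 ≈ -8.0.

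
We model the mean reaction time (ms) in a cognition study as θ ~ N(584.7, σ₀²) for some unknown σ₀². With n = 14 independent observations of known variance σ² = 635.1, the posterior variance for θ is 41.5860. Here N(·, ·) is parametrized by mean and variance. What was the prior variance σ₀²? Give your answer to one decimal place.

σ₀² = 499.3

Posterior precision equals prior precision plus data precision: 1/σ_n² = 1/σ₀² + n/σ².
So 1/σ₀² = 1/41.5860 − 14/635.1 = 0.024047 − 0.022044 = 0.002003.
Hence σ₀² = 1/0.002003 ≈ 499.3.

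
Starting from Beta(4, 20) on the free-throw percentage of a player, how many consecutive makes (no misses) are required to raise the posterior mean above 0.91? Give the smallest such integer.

After k makes and 0 misses the posterior is Beta(4+k, 20), with mean (4+k)/(4+20+k).
Set (4+k)/(24+k) > 0.91 and solve: k > (0.91·24 − 4)/(1 − 0.91) = 198.222.
The smallest integer exceeding 198.222 is 199, and checking k=199: (203)/(223) = 0.9103 > 0.91.

k = 199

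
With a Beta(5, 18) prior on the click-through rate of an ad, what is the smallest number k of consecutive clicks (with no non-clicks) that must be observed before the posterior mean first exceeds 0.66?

k = 30

After k clicks and 0 non-clicks the posterior is Beta(5+k, 18), with mean (5+k)/(5+18+k).
Set (5+k)/(23+k) > 0.66 and solve: k > (0.66·23 − 5)/(1 − 0.66) = 29.941.
The smallest integer exceeding 29.941 is 30.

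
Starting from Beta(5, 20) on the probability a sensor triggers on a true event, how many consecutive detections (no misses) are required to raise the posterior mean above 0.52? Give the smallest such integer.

k = 17

After k detections and 0 misses the posterior is Beta(5+k, 20), with mean (5+k)/(5+20+k).
Set (5+k)/(25+k) > 0.52 and solve: k > (0.52·25 − 5)/(1 − 0.52) = 16.667.
The smallest integer exceeding 16.667 is 17, and checking k=17: (22)/(42) = 0.5238 > 0.52.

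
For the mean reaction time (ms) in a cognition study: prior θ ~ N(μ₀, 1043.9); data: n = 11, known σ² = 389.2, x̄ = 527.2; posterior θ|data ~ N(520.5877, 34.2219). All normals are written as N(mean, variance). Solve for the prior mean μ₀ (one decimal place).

μ₀ = 325.5

The posterior mean is a precision-weighted average: μ_n = (τ₀μ₀ + τ_data·x̄)/(τ₀+τ_data), with τ₀=1/σ₀² and τ_data=n/σ².
Here τ₀ = 1/1043.9 = 0.000958 and τ_data = 11/389.2 = 0.028263, so τ_n = 0.029221.
Rearranging for μ₀: μ₀ = (μ_n·τ_n − τ_data·x̄)/τ₀ = (520.5877·0.029221 − 0.028263·527.2) / 0.000958 = 0.311840/0.000958 ≈ 325.5.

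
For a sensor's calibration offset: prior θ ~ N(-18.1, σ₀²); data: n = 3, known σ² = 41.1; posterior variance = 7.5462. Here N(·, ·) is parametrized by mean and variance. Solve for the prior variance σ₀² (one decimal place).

σ₀² = 16.8

Posterior precision equals prior precision plus data precision: 1/σ_n² = 1/σ₀² + n/σ².
So 1/σ₀² = 1/7.5462 − 3/41.1 = 0.132517 − 0.072993 = 0.059524.
Hence σ₀² = 1/0.059524 ≈ 16.8.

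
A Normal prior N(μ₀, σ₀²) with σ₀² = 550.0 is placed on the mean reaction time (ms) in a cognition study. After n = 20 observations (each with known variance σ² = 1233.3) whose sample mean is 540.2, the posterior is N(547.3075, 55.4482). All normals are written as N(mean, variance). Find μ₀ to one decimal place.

The posterior mean is a precision-weighted average: μ_n = (τ₀μ₀ + τ_data·x̄)/(τ₀+τ_data), with τ₀=1/σ₀² and τ_data=n/σ².
Here τ₀ = 1/550.0 = 0.001818 and τ_data = 20/1233.3 = 0.016217, so τ_n = 0.018035.
Rearranging for μ₀: μ₀ = (μ_n·τ_n − τ_data·x̄)/τ₀ = (547.3075·0.018035 − 0.016217·540.2) / 0.001818 = 1.110267/0.001818 ≈ 610.7.

μ₀ = 610.7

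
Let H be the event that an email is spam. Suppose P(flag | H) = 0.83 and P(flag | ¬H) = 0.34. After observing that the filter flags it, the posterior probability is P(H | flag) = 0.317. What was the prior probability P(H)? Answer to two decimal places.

P(H) = 0.16

In odds form, posterior odds = prior odds × likelihood ratio, so prior odds = posterior odds ÷ LR.
Posterior odds = 0.317/(1−0.317) = 0.4641. LR = 0.83/0.34 = 2.4412.
Prior odds = 0.4641/2.4412 = 0.1901, so P(H) = 0.1901/(1+0.1901) ≈ 0.16.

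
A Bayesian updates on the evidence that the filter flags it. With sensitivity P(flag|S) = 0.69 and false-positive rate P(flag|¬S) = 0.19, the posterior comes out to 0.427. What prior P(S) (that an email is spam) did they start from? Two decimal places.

Bayes' rule in odds form gives O(S|E) = O(S)·[P(E|S)/P(E|¬S)], hence O(S) = O(S|E)/LR.
Posterior odds = 0.427/(1−0.427) = 0.7452. LR = 0.69/0.19 = 3.6316.
Prior odds = 0.7452/3.6316 = 0.2052, so P(S) = 0.2052/(1+0.2052) ≈ 0.17.

P(S) = 0.17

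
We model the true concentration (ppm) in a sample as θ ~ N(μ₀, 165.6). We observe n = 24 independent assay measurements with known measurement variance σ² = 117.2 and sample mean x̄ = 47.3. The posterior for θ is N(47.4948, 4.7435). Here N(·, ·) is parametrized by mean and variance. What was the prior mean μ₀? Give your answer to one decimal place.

μ₀ = 54.1

The posterior mean is a precision-weighted average: μ_n = (τ₀μ₀ + τ_data·x̄)/(τ₀+τ_data), with τ₀=1/σ₀² and τ_data=n/σ².
Here τ₀ = 1/165.6 = 0.006039 and τ_data = 24/117.2 = 0.204778, so τ_n = 0.210817.
Rearranging for μ₀: μ₀ = (μ_n·τ_n − τ_data·x̄)/τ₀ = (47.4948·0.210817 − 0.204778·47.3) / 0.006039 = 0.326712/0.006039 ≈ 54.1.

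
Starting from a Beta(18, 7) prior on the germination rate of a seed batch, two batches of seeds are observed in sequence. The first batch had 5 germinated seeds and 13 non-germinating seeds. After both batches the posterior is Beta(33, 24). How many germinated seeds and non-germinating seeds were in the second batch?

10 germinated seeds and 4 non-germinating seeds

Sequential conjugate updates are equivalent to a single update on the pooled data, so total successes = posterior α − prior α and total failures = posterior β − prior β.
Total across both batches: 33−18=15 germinated seeds, 24−7=17 non-germinating seeds.
Subtract the first batch: 15−5=10 germinated seeds and 17−13=4 non-germinating seeds.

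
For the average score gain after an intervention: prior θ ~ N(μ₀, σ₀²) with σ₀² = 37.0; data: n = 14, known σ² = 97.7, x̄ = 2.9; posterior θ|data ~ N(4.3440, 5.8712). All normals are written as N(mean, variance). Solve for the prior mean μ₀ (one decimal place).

μ₀ = 12.0

The posterior mean is a precision-weighted average: μ_n = (τ₀μ₀ + τ_data·x̄)/(τ₀+τ_data), with τ₀=1/σ₀² and τ_data=n/σ².
Here τ₀ = 1/37.0 = 0.027027 and τ_data = 14/97.7 = 0.143296, so τ_n = 0.170323.
Rearranging for μ₀: μ₀ = (μ_n·τ_n − τ_data·x̄)/τ₀ = (4.3440·0.170323 − 0.143296·2.9) / 0.027027 = 0.324325/0.027027 ≈ 12.0.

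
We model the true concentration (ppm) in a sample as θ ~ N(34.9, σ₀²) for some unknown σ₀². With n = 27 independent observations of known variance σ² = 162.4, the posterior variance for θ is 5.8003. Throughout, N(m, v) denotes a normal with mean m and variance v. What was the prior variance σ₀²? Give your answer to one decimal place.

σ₀² = 162.6

For the Normal–Normal model with known σ², precisions add: τ_n = τ₀ + n/σ².
So 1/σ₀² = 1/5.8003 − 27/162.4 = 0.172405 − 0.166256 = 0.006149.
Hence σ₀² = 1/0.006149 ≈ 162.6.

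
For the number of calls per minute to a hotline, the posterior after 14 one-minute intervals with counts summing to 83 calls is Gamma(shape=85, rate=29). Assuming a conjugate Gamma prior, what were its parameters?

A Gamma(α, β) prior (rate parametrization) on a Poisson rate with n observations summing to S gives posterior Gamma(α+S, β+n).
So α = 85 − 83 = 2 and β = 29 − 14 = 15.

Gamma(shape=2, rate=15)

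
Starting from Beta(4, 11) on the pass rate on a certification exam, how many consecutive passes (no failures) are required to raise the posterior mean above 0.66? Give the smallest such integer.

k = 18

After k passes and 0 failures the posterior is Beta(4+k, 11), with mean (4+k)/(4+11+k).
Set (4+k)/(15+k) > 0.66 and solve: k > (0.66·15 − 4)/(1 − 0.66) = 17.353.
The smallest integer exceeding 17.353 is 18, and checking k=18: (22)/(33) = 0.6667 > 0.66.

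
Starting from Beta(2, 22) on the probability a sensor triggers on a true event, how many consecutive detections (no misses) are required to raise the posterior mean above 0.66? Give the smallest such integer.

After k detections and 0 misses the posterior is Beta(2+k, 22), with mean (2+k)/(2+22+k).
Set (2+k)/(24+k) > 0.66 and solve: k > (0.66·24 − 2)/(1 − 0.66) = 40.706.
The smallest integer exceeding 40.706 is 41, and checking k=41: (43)/(65) = 0.6615 > 0.66.

k = 41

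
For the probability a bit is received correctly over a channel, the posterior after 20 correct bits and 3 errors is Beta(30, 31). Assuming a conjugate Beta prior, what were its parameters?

Beta(10, 28)

A Beta(α, β) prior with s successes and f failures in binomial data gives a Beta(α+s, β+f) posterior.
Subtract the data counts: 30−20=10, 31−3=28.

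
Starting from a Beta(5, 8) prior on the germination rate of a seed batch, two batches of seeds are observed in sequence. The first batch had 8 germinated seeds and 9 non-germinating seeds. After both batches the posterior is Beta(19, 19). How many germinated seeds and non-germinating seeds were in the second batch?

Sequential conjugate updates are equivalent to a single update on the pooled data, so total successes = posterior α − prior α and total failures = posterior β − prior β.
Total across both batches: 19−5=14 germinated seeds, 19−8=11 non-germinating seeds.
Subtract the first batch: 14−8=6 germinated seeds and 11−9=2 non-germinating seeds.

6 germinated seeds and 2 non-germinating seeds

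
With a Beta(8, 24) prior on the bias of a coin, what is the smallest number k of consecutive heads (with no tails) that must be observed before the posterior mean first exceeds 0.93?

k = 311

After k heads and 0 tails the posterior is Beta(8+k, 24), with mean (8+k)/(8+24+k).
Set (8+k)/(32+k) > 0.93 and solve: k > (0.93·32 − 8)/(1 − 0.93) = 310.857.
The smallest integer exceeding 310.857 is 311.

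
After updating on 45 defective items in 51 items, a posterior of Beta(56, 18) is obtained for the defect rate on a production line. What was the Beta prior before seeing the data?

Beta is conjugate to the binomial likelihood: posterior = Beta(a+s, b+f).
Subtract the data counts: 56−45=11, 18−6=12.

Beta(11, 12)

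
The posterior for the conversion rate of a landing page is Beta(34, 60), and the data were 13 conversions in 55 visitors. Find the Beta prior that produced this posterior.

Beta(21, 18)

Under Beta–binomial conjugacy the posterior parameters are (α+s, β+f).
So α = 34 − 13 = 21 and β = 60 − 42 = 18.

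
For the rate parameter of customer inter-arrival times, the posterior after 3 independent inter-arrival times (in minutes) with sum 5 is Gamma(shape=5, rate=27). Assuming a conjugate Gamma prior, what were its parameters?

For an exponential likelihood with a Gamma(α, β) prior on the rate, n observations with total T give posterior Gamma(α+n, β+T).
So α = 5 − 3 = 2 and β = 27 − 5 = 22.

Gamma(shape=2, rate=22)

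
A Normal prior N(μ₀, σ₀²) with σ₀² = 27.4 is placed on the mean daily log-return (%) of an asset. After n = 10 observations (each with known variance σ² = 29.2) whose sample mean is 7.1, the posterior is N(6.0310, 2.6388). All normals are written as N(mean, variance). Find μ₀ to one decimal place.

The posterior mean is a precision-weighted average: μ_n = (τ₀μ₀ + τ_data·x̄)/(τ₀+τ_data), with τ₀=1/σ₀² and τ_data=n/σ².
Here τ₀ = 1/27.4 = 0.036496 and τ_data = 10/29.2 = 0.342466, so τ_n = 0.378962.
Rearranging for μ₀: μ₀ = (μ_n·τ_n − τ_data·x̄)/τ₀ = (6.0310·0.378962 − 0.342466·7.1) / 0.036496 = -0.145989/0.036496 ≈ -4.0.

μ₀ = -4.0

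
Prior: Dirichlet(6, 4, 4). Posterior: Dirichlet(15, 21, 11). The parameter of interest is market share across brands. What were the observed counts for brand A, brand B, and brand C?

For a Dirichlet(α) prior with multinomial counts c, the posterior is Dirichlet(α + c) componentwise.
Counts are posterior − prior componentwise: 15−6=9, 21−4=17, 11−4=7.

counts (9, 17, 7)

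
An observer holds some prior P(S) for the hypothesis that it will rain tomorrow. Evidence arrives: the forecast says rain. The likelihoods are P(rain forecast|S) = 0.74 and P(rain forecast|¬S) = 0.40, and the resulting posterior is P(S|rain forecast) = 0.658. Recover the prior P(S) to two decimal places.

Bayes' rule in odds form gives O(S|E) = O(S)·[P(E|S)/P(E|¬S)], hence O(S) = O(S|E)/LR.
Posterior odds = 0.658/(1−0.658) = 1.9240. LR = 0.74/0.40 = 1.8500.
Prior odds = 1.9240/1.8500 = 1.0400, so P(S) = 1.0400/(1+1.0400) ≈ 0.51.

P(S) = 0.51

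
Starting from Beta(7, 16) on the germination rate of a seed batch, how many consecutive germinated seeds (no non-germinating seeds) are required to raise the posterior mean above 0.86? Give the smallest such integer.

After k germinated seeds and 0 non-germinating seeds the posterior is Beta(7+k, 16), with mean (7+k)/(7+16+k).
Set (7+k)/(23+k) > 0.86 and solve: k > (0.86·23 − 7)/(1 − 0.86) = 91.286.
The smallest integer exceeding 91.286 is 92, and checking k=92: (99)/(115) = 0.8609 > 0.86.

k = 92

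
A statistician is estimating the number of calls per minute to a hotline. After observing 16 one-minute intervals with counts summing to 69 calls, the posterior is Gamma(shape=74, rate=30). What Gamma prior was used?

A Gamma(α, β) prior (rate parametrization) on a Poisson rate with n observations summing to S gives posterior Gamma(α+S, β+n).
So α = 74 − 69 = 5 and β = 30 − 16 = 14.

Gamma(shape=5, rate=14)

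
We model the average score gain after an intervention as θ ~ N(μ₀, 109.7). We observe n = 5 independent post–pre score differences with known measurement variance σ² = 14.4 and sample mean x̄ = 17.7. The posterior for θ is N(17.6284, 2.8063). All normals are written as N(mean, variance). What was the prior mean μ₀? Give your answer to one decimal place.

The posterior mean is a precision-weighted average: μ_n = (τ₀μ₀ + τ_data·x̄)/(τ₀+τ_data), with τ₀=1/σ₀² and τ_data=n/σ².
Here τ₀ = 1/109.7 = 0.009116 and τ_data = 5/14.4 = 0.347222, so τ_n = 0.356338.
Rearranging for μ₀: μ₀ = (μ_n·τ_n − τ_data·x̄)/τ₀ = (17.6284·0.356338 − 0.347222·17.7) / 0.009116 = 0.135839/0.009116 ≈ 14.9.

μ₀ = 14.9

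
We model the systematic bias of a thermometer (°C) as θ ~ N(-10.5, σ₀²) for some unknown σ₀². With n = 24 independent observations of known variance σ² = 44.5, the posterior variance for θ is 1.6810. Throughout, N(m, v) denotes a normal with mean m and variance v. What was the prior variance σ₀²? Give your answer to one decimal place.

For the Normal–Normal model with known σ², precisions add: τ_n = τ₀ + n/σ².
So 1/σ₀² = 1/1.6810 − 24/44.5 = 0.594884 − 0.539326 = 0.055558.
Hence σ₀² = 1/0.055558 ≈ 18.0.

σ₀² = 18.0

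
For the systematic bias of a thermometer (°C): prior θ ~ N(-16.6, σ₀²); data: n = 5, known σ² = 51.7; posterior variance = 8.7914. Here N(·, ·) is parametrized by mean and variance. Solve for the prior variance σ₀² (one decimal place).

σ₀² = 58.7

For the Normal–Normal model with known σ², precisions add: τ_n = τ₀ + n/σ².
So 1/σ₀² = 1/8.7914 − 5/51.7 = 0.113748 − 0.096712 = 0.017036.
Hence σ₀² = 1/0.017036 ≈ 58.7.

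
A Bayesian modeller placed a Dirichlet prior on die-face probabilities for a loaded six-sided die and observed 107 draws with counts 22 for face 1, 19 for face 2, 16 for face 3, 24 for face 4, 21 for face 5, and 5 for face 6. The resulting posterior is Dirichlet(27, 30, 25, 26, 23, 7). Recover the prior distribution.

For a Dirichlet(α) prior with multinomial counts c, the posterior is Dirichlet(α + c) componentwise.
Subtract each count from the matching posterior parameter: 27−22=5, 30−19=11, 25−16=9, 26−24=2, 23−21=2, 7−5=2.

Dirichlet(5, 11, 9, 2, 2, 2)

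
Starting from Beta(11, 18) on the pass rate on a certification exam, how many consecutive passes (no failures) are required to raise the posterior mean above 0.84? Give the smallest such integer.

After k passes and 0 failures the posterior is Beta(11+k, 18), with mean (11+k)/(11+18+k).
Set (11+k)/(29+k) > 0.84 and solve: k > (0.84·29 − 11)/(1 − 0.84) = 83.500.
The smallest integer exceeding 83.500 is 84, and checking k=84: (95)/(113) = 0.8407 > 0.84.

k = 84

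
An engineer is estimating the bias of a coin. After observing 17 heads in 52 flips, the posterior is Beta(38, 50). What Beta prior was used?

Beta(21, 15)

A Beta(a, b) prior with s successes and f failures in binomial data gives a Beta(a+s, b+f) posterior.
So a = 38 − 17 = 21 and b = 50 − 35 = 15.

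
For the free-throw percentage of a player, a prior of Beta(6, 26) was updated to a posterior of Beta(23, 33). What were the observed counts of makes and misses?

Under Beta–binomial conjugacy the posterior parameters are (a+s, b+f).
So s = 23 − 6 = 17 and f = 33 − 26 = 7.

17 makes and 7 misses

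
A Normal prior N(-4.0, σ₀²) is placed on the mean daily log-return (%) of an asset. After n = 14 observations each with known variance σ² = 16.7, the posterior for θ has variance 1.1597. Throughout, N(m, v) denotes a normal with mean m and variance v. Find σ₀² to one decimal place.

σ₀² = 41.7

Posterior precision equals prior precision plus data precision: 1/σ_n² = 1/σ₀² + n/σ².
So 1/σ₀² = 1/1.1597 − 14/16.7 = 0.862292 − 0.838323 = 0.023969.
Hence σ₀² = 1/0.023969 ≈ 41.7.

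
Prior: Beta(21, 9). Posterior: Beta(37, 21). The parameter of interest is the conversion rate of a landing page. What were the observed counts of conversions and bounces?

16 conversions and 12 bounces

Under Beta–binomial conjugacy the posterior parameters are (α+s, β+f).
So s = 37 − 21 = 16 and f = 21 − 9 = 12.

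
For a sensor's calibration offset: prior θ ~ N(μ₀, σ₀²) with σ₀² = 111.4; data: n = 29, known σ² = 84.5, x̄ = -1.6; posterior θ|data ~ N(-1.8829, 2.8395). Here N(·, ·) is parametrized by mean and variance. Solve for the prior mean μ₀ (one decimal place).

μ₀ = -12.7

The posterior mean is a precision-weighted average: μ_n = (τ₀μ₀ + τ_data·x̄)/(τ₀+τ_data), with τ₀=1/σ₀² and τ_data=n/σ².
Here τ₀ = 1/111.4 = 0.008977 and τ_data = 29/84.5 = 0.343195, so τ_n = 0.352172.
Rearranging for μ₀: μ₀ = (μ_n·τ_n − τ_data·x̄)/τ₀ = (-1.8829·0.352172 − 0.343195·-1.6) / 0.008977 = -0.113993/0.008977 ≈ -12.7.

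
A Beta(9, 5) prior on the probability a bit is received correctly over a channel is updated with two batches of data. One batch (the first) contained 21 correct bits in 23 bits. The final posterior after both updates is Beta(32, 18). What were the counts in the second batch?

Because Beta–binomial updating is additive in the counts, the combined data contributed (α_post−α_prior, β_post−β_prior) successes and failures.
Total across both batches: 32−9=23 correct bits, 18−5=13 errors.
Subtract the first batch: 23−21=2 correct bits and 13−2=11 errors.

2 correct bits and 11 errors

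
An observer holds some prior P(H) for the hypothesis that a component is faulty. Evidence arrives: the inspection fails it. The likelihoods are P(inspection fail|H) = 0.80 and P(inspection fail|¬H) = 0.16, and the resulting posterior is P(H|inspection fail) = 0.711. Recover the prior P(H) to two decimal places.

In odds form, posterior odds = prior odds × likelihood ratio, so prior odds = posterior odds ÷ LR.
Posterior odds = 0.711/(1−0.711) = 2.4602. LR = 0.80/0.16 = 5.0000.
Prior odds = 2.4602/5.0000 = 0.4920, so P(H) = 0.4920/(1+0.4920) ≈ 0.33.

P(H) = 0.33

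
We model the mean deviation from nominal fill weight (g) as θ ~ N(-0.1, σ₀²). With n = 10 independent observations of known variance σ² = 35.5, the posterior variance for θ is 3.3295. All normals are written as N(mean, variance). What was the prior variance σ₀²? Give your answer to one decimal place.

For the Normal–Normal model with known σ², precisions add: τ_n = τ₀ + n/σ².
So 1/σ₀² = 1/3.3295 − 10/35.5 = 0.300345 − 0.281690 = 0.018655.
Hence σ₀² = 1/0.018655 ≈ 53.6.

σ₀² = 53.6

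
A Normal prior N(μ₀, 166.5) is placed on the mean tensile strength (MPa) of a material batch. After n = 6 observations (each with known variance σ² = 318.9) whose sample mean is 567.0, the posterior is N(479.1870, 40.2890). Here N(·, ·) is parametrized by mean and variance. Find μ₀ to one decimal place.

μ₀ = 204.1

The posterior mean is a precision-weighted average: μ_n = (τ₀μ₀ + τ_data·x̄)/(τ₀+τ_data), with τ₀=1/σ₀² and τ_data=n/σ².
Here τ₀ = 1/166.5 = 0.006006 and τ_data = 6/318.9 = 0.018815, so τ_n = 0.024821.
Rearranging for μ₀: μ₀ = (μ_n·τ_n − τ_data·x̄)/τ₀ = (479.1870·0.024821 − 0.018815·567.0) / 0.006006 = 1.225796/0.006006 ≈ 204.1.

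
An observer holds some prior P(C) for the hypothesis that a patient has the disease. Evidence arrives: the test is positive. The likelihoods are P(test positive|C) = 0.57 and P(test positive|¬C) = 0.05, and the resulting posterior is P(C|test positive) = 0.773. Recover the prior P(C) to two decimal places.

In odds form, posterior odds = prior odds × likelihood ratio, so prior odds = posterior odds ÷ LR.
Posterior odds = 0.773/(1−0.773) = 3.4053. LR = 0.57/0.05 = 11.4000.
Prior odds = 3.4053/11.4000 = 0.2987, so P(C) = 0.2987/(1+0.2987) ≈ 0.23.

P(C) = 0.23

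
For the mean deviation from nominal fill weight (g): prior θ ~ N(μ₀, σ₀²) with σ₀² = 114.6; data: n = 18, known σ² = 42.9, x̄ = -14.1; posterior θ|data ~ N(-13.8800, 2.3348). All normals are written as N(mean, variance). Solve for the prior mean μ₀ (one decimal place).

The posterior mean is a precision-weighted average: μ_n = (τ₀μ₀ + τ_data·x̄)/(τ₀+τ_data), with τ₀=1/σ₀² and τ_data=n/σ².
Here τ₀ = 1/114.6 = 0.008726 and τ_data = 18/42.9 = 0.419580, so τ_n = 0.428306.
Rearranging for μ₀: μ₀ = (μ_n·τ_n − τ_data·x̄)/τ₀ = (-13.8800·0.428306 − 0.419580·-14.1) / 0.008726 = -0.028809/0.008726 ≈ -3.3.

μ₀ = -3.3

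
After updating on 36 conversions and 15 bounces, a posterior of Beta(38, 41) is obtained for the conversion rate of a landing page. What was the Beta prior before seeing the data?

A Beta(α, β) prior with s successes and f failures in binomial data gives a Beta(α+s, β+f) posterior.
So α = 38 − 36 = 2 and β = 41 − 15 = 26.

Beta(2, 26)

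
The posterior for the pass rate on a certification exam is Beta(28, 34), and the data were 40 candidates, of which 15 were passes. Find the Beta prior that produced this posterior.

Beta(13, 9)

Beta is conjugate to the binomial likelihood: posterior = Beta(α+s, β+f).
Subtract the data counts: 28−15=13, 34−25=9.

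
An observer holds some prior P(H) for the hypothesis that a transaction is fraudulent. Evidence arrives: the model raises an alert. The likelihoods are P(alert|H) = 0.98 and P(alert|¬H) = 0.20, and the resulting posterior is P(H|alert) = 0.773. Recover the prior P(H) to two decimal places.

In odds form, posterior odds = prior odds × likelihood ratio, so prior odds = posterior odds ÷ LR.
Posterior odds = 0.773/(1−0.773) = 3.4053. LR = 0.98/0.20 = 4.9000.
Prior odds = 3.4053/4.9000 = 0.6950, so P(H) = 0.6950/(1+0.6950) ≈ 0.41.

P(H) = 0.41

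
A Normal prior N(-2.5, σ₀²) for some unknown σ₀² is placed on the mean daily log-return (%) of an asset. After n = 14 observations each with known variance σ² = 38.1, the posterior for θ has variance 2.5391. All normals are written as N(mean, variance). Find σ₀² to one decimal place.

σ₀² = 37.9

Posterior precision equals prior precision plus data precision: 1/σ_n² = 1/σ₀² + n/σ².
So 1/σ₀² = 1/2.5391 − 14/38.1 = 0.393840 − 0.367454 = 0.026386.
Hence σ₀² = 1/0.026386 ≈ 37.9.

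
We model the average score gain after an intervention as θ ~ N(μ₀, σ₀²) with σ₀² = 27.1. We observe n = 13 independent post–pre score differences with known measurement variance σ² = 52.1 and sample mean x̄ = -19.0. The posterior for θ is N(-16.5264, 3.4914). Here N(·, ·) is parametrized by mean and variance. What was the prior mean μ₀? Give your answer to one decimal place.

The posterior mean is a precision-weighted average: μ_n = (τ₀μ₀ + τ_data·x̄)/(τ₀+τ_data), with τ₀=1/σ₀² and τ_data=n/σ².
Here τ₀ = 1/27.1 = 0.036900 and τ_data = 13/52.1 = 0.249520, so τ_n = 0.286420.
Rearranging for μ₀: μ₀ = (μ_n·τ_n − τ_data·x̄)/τ₀ = (-16.5264·0.286420 − 0.249520·-19.0) / 0.036900 = 0.007389/0.036900 ≈ 0.2.

μ₀ = 0.2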